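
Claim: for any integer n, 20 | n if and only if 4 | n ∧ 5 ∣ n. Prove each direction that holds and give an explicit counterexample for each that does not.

(⟹) If 20 ∣ n, write n = 20q. Since 20 = 5·4, n = 4·(5q), so 4 ∣ n; and since 20 = 4·5, n = 5·(4q), so 5 ∣ n.

(⟸) Suppose 4 ∣ n and 5 ∣ n. Any common multiple of 4 and 5 is a multiple of their lcm; here gcd(4, 5) = 1, so lcm(4, 5) = 4·5 = 20, so 20 ∣ n.

Equivalent; both directions hold.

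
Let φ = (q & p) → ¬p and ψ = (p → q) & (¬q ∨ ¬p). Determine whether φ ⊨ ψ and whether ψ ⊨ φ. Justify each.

(⟸) Assume the antecedent. If p is true, the antecedent cannot hold. If p is false, (q & p) → ¬p reduces to true regardless of the other variables. Either way (q & p) → ¬p holds.

(⟹) This fails. Under p = T, q = F, the left side is true but the right side is false.

Only the converse holds.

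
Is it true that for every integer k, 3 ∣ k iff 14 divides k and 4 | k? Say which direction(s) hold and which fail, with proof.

Neither direction holds.

(⇒) This fails: take k = 3. Certainly 3 ∣ 3, but 14 ∤ 3.

(⇐) This fails: take k = 28. Both 14 ∣ 28 and 4 ∣ 28, yet 28 is not a multiple of 3 (since 28 = 9·3 + 1), so 3 ∤ 28.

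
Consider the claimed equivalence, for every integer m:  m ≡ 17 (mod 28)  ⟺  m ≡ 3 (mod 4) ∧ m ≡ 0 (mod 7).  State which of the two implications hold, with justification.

(⟹) This fails: m = 17 gives 17 ≡ 17 (mod 28) but 17 ≡ 1 (mod 4), so the conjunction on the right does not hold.

(⟸) This fails: m = 7 satisfies both congruences on the right (7 ≡ 3 mod 4 and 7 ≡ 0 mod 7) yet 7 ≡ 7 (mod 28), not 17.

Neither direction holds.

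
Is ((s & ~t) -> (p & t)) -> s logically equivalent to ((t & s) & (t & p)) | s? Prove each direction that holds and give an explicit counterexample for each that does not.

Equivalent; both directions hold.

[⇒] Assume the antecedent. If s is true, ((t & s) & (t & p)) | s reduces to true regardless of the other variables. If s is false, the antecedent cannot hold. Either way ((t & s) & (t & p)) | s holds.

[⇐] Assume the antecedent. If s is true, ((s & ~t) -> (p & t)) -> s reduces to true regardless of the other variables. If s is false, the antecedent cannot hold. Either way ((s & ~t) -> (p & t)) -> s holds.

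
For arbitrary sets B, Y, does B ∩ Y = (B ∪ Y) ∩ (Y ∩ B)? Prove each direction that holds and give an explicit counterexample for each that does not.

Both inclusions hold; the sets are equal.

(⟹) Let x ∈ B ∩ Y. Then x ∈ B ∩ Y, from which x ∈ (B ∪ Y) ∩ (Y ∩ B).

(⟸) Let x ∈ (B ∪ Y) ∩ (Y ∩ B). Then x ∈ B ∩ Y, from which x ∈ B ∩ Y.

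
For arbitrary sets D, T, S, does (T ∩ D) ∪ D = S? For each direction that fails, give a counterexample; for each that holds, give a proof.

(⊆) fails and (⊇) fails.

(⊆) This inclusion fails. Take D = {1}, T = ∅, S = ∅; then 1 ∈ (T ∩ D) ∪ D but 1 ∉ S.

(⊇) This inclusion fails. Take D = ∅, T = ∅, S = {1}; then 1 ∈ S but 1 ∉ (T ∩ D) ∪ D.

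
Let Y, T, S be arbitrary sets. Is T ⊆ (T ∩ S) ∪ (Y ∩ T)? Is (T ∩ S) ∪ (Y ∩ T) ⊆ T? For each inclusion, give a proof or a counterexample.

(⊆) This inclusion fails. Take Y = ∅, T = {1}, S = ∅; then 1 ∈ T but 1 ∉ (T ∩ S) ∪ (Y ∩ T).

(⊇) Let x ∈ (T ∩ S) ∪ (Y ∩ T). Then either x ∈ Y ∩ T and x ∉ S; or x ∈ T ∩ S and x ∉ Y; or x ∈ Y ∩ T ∩ S. In each case x ∈ T, so (T ∩ S) ∪ (Y ∩ T) ⊆ T.

Only the reverse inclusion holds.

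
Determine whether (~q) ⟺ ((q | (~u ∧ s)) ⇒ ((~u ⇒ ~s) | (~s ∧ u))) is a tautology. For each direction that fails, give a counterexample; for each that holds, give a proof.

(⇒) This fails. Under q = F, u = F, s = T, the left side is true but the right side is false.

(⇐) This fails. Under q = T, u = F, s = F, the left side is false but the right side is true.

Neither implication holds.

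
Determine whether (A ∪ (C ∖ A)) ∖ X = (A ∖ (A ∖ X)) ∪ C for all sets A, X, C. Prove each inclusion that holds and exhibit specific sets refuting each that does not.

(⊆) fails and (⊇) fails.

(⊆) This inclusion fails. Take A = {1}, X = ∅, C = ∅; then 1 ∈ (A ∪ (C ∖ A)) ∖ X but 1 ∉ (A ∖ (A ∖ X)) ∪ C.

(⊇) This inclusion fails. Take A = {1}, X = {1}, C = ∅; then 1 ∈ (A ∖ (A ∖ X)) ∪ C but 1 ∉ (A ∪ (C ∖ A)) ∖ X.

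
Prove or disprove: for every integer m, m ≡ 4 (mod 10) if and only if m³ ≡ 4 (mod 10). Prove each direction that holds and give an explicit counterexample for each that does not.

The biconditional holds.

(→) Suppose m ≡ 4 (mod 10). Write m = 10j + 4. Then (10j + 4)³ = 1000j³ + 1200j² + 480j + 64 = 10(100j³ + 120j² + 48j + 6) + 4, so m³ ≡ 4 (mod 10).

(←) Conversely, suppose m³ ≡ 4 (mod 10). The only residue r in {0, …, 9} with r³ ≡ 4 (mod 10) is r = 4, so m ≡ 4 (mod 10).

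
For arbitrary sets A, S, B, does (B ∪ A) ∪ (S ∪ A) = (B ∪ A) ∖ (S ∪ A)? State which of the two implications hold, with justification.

Forward inclusion. This inclusion fails. Take A = {1}, S = ∅, B = ∅; then 1 ∈ (B ∪ A) ∪ (S ∪ A) but 1 ∉ (B ∪ A) ∖ (S ∪ A).

Reverse inclusion. Let x ∈ (B ∪ A) ∖ (S ∪ A). Then x ∈ B and x ∉ A, S, from which x ∈ (B ∪ A) ∪ (S ∪ A).

(⊆) fails; (⊇) holds.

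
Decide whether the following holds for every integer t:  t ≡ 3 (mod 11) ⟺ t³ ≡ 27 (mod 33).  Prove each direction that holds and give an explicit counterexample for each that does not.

Forward direction. This fails: take t = 14. Then 14 ≡ 3 (mod 11), but 14³ = 2744 ≡ 5 (mod 33), not 27.

Converse. The residues r modulo 33 with r³ ≡ 27 (mod 33) are exactly {3}, and each is ≡ 3 (mod 11).

Only the reverse direction holds.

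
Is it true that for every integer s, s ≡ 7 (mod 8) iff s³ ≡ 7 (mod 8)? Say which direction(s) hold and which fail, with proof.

(⇐) Suppose s³ ≡ 7 (mod 8). The only residue r in {0, …, 7} with r³ ≡ 7 (mod 8) is r = 7, so s ≡ 7 (mod 8).

(⇒) Suppose s ≡ 7 (mod 8). Write s = 8j + 7. Then (8j + 7)³ = 512j³ + 1344j² + 1176j + 343 = 8(64j³ + 168j² + 147j + 42) + 7, so s³ ≡ 7 (mod 8).

Equivalent; both directions hold.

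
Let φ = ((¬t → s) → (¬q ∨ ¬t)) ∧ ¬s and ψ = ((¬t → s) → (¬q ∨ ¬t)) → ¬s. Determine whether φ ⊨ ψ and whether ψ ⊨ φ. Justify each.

(⇒) holds; (⇐) fails.

(⇒) Assume the antecedent. If q is true, the antecedent forces (q = T, t = F, s = F), and ((¬t → s) → (¬q ∨ ¬t)) → ¬s holds there. If q is false, the antecedent forces (q = F, t = F, s = F) or (q = F, t = T, s = F), and ((¬t → s) → (¬q ∨ ¬t)) → ¬s holds there. Either way ((¬t → s) → (¬q ∨ ¬t)) → ¬s holds.

(⇐) This fails. Under q = T, t = T, s = F, the left side is false but the right side is true.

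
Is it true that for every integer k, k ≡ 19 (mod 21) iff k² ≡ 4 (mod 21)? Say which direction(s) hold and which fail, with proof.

(⇒) Suppose k ≡ 19 (mod 21). Write k = 21j + 19. Then (21j + 19)² = 441j² + 798j + 361 = 21(21j² + 38j + 17) + 4, so k² ≡ 4 (mod 21).

(⇐) This fails: take k = 2. Then 2² = 4 ≡ 4 (mod 21), yet 2 ≡ 2 (mod 21), not 19.

The forward direction holds; the converse fails.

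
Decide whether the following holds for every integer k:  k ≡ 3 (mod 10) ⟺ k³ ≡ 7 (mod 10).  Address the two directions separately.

(⟸) Suppose k³ ≡ 7 (mod 10). The only residue r in {0, …, 9} with r³ ≡ 7 (mod 10) is r = 3, so k ≡ 3 (mod 10).

(⟹) Suppose k ≡ 3 (mod 10). Write k = 10j + 3. Then (10j + 3)³ = 1000j³ + 900j² + 270j + 27 = 10(100j³ + 90j² + 27j + 2) + 7, so k³ ≡ 7 (mod 10).

Both directions hold.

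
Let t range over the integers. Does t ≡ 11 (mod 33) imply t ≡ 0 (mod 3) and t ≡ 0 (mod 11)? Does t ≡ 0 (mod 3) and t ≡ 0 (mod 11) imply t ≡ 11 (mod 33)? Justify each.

Neither implication holds.

Forward direction. This fails: t = 11 gives 11 ≡ 11 (mod 33) but 11 ≡ 2 (mod 3), so the conjunction on the right does not hold.

Converse. This fails: t = 0 satisfies both congruences on the right (0 ≡ 0 mod 3 and 0 ≡ 0 mod 11) yet 0 ≡ 0 (mod 33), not 11.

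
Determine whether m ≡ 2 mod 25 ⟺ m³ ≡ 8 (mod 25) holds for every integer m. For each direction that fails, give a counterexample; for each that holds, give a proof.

(→) Suppose m ≡ 2 mod 25. Write m = 25j + 2. Then (25j + 2)³ = 15625j³ + 3750j² + 300j + 8 = 25(625j³ + 150j² + 12j) + 8, so m³ ≡ 8 (mod 25).

(←) Conversely, suppose m³ ≡ 8 (mod 25). The only residue r in {0, …, 24} with r³ ≡ 8 (mod 25) is r = 2, so m ≡ 2 (mod 25).

Both directions hold; the statement is true.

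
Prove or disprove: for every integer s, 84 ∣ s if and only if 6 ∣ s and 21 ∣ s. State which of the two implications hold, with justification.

Only the forward direction holds.

(→) If 84 ∣ s, write s = 84q. Since 84 = 14·6, s = 6·(14q), so 6 ∣ s; and since 84 = 4·21, s = 21·(4q), so 21 ∣ s.

(←) This fails: take s = 42. Both 6 ∣ 42 and 21 ∣ 42, yet 42 is not a multiple of 84 (since 42 = 0·84 + 42), so 84 ∤ 42.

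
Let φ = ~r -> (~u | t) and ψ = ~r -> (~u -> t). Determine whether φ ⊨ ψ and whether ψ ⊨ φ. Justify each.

Forward direction. This fails. Under r = F, t = F, u = F, the left side is true but the right side is false.

Converse. This fails. Under r = F, t = F, u = T, the left side is false but the right side is true.

Neither implication holds.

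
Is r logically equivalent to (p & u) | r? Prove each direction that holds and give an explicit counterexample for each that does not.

The forward direction holds; the converse fails.

(⇒) Assume the antecedent. If u is true, the antecedent forces (u = T, r = T, p = F) or (u = T, r = T, p = T), and (p & u) | r holds there. If u is false, the antecedent forces (u = F, r = T, p = F) or (u = F, r = T, p = T), and (p & u) | r holds there. Either way (p & u) | r holds.

(⇐) This fails. Under u = T, r = F, p = T, the left side is false but the right side is true.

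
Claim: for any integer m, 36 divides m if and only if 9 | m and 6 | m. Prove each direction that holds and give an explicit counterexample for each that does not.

Not equivalent: only (⇒) holds.

(←) This fails: take m = 18. Both 9 ∣ 18 and 6 ∣ 18, yet 18 is not a multiple of 36 (since 18 = 0·36 + 18), so 36 ∤ 18.

(→) If 36 ∣ m, write m = 36q. Since 36 = 4·9, m = 9·(4q), so 9 ∣ m; and since 36 = 6·6, m = 6·(6q), so 6 ∣ m.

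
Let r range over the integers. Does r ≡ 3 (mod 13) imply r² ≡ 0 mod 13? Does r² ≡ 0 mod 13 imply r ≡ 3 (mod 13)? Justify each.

(⟹) This fails: take r = 3. Then 3 ≡ 3 (mod 13), but 3² = 9 ≡ 9 (mod 13), not 0.

(⟸) This fails: take r = 0. Then 0² = 0 ≡ 0 (mod 13), yet 0 ≡ 0 (mod 13), not 3.

(⇒) fails and (⇐) fails.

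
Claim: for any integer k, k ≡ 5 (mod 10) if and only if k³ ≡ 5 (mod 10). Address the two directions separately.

Equivalent; both directions hold.

(⟸) Suppose k³ ≡ 5 (mod 10). The only residue r in {0, …, 9} with r³ ≡ 5 (mod 10) is r = 5, so k ≡ 5 (mod 10).

(⟹) Suppose k ≡ 5 (mod 10). Write k = 10j + 5. Then (10j + 5)³ = 1000j³ + 1500j² + 750j + 125 = 10(100j³ + 150j² + 75j + 12) + 5, so k³ ≡ 5 (mod 10).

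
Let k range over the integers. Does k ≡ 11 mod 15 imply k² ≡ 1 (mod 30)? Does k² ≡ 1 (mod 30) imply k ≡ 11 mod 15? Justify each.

(→) This fails: take k = 26. Then 26 ≡ 11 (mod 15), but 26² = 676 ≡ 16 (mod 30), not 1.

(←) This fails: take k = 1. Then 1² = 1 ≡ 1 (mod 30), yet 1 ≡ 1 (mod 15), not 11.

Neither direction holds.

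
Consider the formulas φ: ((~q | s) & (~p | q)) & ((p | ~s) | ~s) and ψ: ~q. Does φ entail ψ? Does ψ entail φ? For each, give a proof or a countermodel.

Neither implication holds.

(⇒) This fails. Under s = T, p = T, q = T, the left side is true but the right side is false.

(⇐) This fails. Under s = T, p = F, q = F, the left side is false but the right side is true.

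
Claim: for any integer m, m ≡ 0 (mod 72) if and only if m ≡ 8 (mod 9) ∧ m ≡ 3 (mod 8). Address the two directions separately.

Forward direction. This fails: m = 0 gives 0 ≡ 0 (mod 72) but 0 ≡ 0 (mod 9), so the conjunction on the right does not hold.

Converse. This fails: m = 35 satisfies both congruences on the right (35 ≡ 8 mod 9 and 35 ≡ 3 mod 8) yet 35 ≡ 35 (mod 72), not 0.

Neither direction holds.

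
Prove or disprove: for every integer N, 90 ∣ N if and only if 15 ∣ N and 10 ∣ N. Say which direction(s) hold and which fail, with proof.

(⇒) If 90 ∣ N, write N = 90q. Since 90 = 6·15, N = 15·(6q), so 15 ∣ N; and since 90 = 9·10, N = 10·(9q), so 10 ∣ N.

(⇐) This fails: take N = 30. Both 15 ∣ 30 and 10 ∣ 30, yet 30 is not a multiple of 90 (since 30 = 0·90 + 30), so 90 ∤ 30.

The forward direction holds; the converse fails.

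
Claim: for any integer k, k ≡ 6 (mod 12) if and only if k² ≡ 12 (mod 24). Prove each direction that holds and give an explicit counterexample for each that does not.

The biconditional holds.

(→) Suppose k ≡ 6 (mod 12). Working modulo 24, k ∈ {6, 18}; for each such r, r² ≡ 12 (mod 24).

(←) Conversely, the residues r modulo 24 with r² ≡ 12 (mod 24) are exactly {6, 18}, and each is ≡ 6 (mod 12).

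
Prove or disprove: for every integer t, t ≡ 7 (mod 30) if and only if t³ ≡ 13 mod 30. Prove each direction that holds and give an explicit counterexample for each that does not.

Equivalent; both directions hold.

(←) Suppose t³ ≡ 13 (mod 30). The only residue r in {0, …, 29} with r³ ≡ 13 (mod 30) is r = 7, so t ≡ 7 (mod 30).

(→) Suppose t ≡ 7 (mod 30). Write t = 30j + 7. Then (30j + 7)³ = 27000j³ + 18900j² + 4410j + 343 = 30(900j³ + 630j² + 147j + 11) + 13, so t³ ≡ 13 (mod 30).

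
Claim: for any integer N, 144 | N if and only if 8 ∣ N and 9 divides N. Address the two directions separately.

(⟹) If 144 ∣ N, write N = 144q. Since 144 = 18·8, N = 8·(18q), so 8 ∣ N; and since 144 = 16·9, N = 9·(16q), so 9 ∣ N.

(⟸) This fails: take N = 72. Both 8 ∣ 72 and 9 ∣ 72, yet 72 is not a multiple of 144 (since 72 = 0·144 + 72), so 144 ∤ 72.

Not equivalent: only (⇒) holds.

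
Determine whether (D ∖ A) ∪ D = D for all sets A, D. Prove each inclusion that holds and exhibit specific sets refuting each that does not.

Forward inclusion. Let x ∈ (D ∖ A) ∪ D. Then either x ∈ D and x ∉ A; or x ∈ A ∩ D. In each case x ∈ D, so (D ∖ A) ∪ D ⊆ D.

Reverse inclusion. Let x ∈ D. Then either x ∈ D and x ∉ A; or x ∈ A ∩ D. In each case x ∈ (D ∖ A) ∪ D, so D ⊆ (D ∖ A) ∪ D.

Both inclusions hold; the sets are equal.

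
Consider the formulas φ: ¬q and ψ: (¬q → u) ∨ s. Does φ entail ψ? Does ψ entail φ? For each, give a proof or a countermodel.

(→) This fails. Under s = F, q = F, u = F, the left side is true but the right side is false.

(←) This fails. Under s = F, q = T, u = F, the left side is false but the right side is true.

Neither direction holds.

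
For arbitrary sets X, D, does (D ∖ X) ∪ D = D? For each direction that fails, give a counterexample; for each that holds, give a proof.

Both inclusions hold; the sets are equal.

Forward inclusion. Let x ∈ (D ∖ X) ∪ D. Then either x ∈ D and x ∉ X; or x ∈ X ∩ D. In each case x ∈ D, so (D ∖ X) ∪ D ⊆ D.

Reverse inclusion. Let x ∈ D. Then either x ∈ D and x ∉ X; or x ∈ X ∩ D. In each case x ∈ (D ∖ X) ∪ D, so D ⊆ (D ∖ X) ∪ D.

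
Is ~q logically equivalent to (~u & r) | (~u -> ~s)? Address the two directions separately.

(⟹) This fails. Under u = F, s = T, r = F, q = F, the left side is true but the right side is false.

(⟸) This fails. Under u = F, s = F, r = F, q = T, the left side is false but the right side is true.

(⇒) fails and (⇐) fails.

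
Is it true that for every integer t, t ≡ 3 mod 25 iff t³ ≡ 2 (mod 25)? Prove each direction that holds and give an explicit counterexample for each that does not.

Equivalent; both directions hold.

(⇐) Suppose t³ ≡ 2 (mod 25). The only residue r in {0, …, 24} with r³ ≡ 2 (mod 25) is r = 3, so t ≡ 3 (mod 25).

(⇒) Suppose t ≡ 3 mod 25. Write t = 25j + 3. Then (25j + 3)³ = 15625j³ + 5625j² + 675j + 27 = 25(625j³ + 225j² + 27j + 1) + 2, so t³ ≡ 2 (mod 25).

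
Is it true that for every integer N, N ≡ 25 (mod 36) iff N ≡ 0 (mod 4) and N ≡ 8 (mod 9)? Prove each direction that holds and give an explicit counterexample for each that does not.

[⇒] This fails: N = 25 gives 25 ≡ 25 (mod 36) but 25 ≡ 1 (mod 4), so the conjunction on the right does not hold.

[⇐] This fails: N = 8 satisfies both congruences on the right (8 ≡ 0 mod 4 and 8 ≡ 8 mod 9) yet 8 ≡ 8 (mod 36), not 25.

Neither implication holds.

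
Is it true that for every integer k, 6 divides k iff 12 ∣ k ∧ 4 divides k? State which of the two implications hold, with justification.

[⇒] This fails: take k = 6. Certainly 6 ∣ 6, but 12 ∤ 6.

[⇐] Suppose 12 ∣ k and 4 ∣ k. Any common multiple of 12 and 4 is a multiple of their lcm; here lcm(12, 4) = 12·4/gcd(12, 4) = 48/4 = 12, so 12 ∣ k. Since 6 ∣ 12, it follows that 6 ∣ k.

Only the converse holds.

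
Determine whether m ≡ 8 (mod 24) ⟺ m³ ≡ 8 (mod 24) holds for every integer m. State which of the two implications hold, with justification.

(⇒) holds; (⇐) fails.

(⟹) Suppose m ≡ 8 (mod 24). Write m = 24j + 8. Then (24j + 8)³ = 13824j³ + 13824j² + 4608j + 512 = 24(576j³ + 576j² + 192j + 21) + 8, so m³ ≡ 8 (mod 24).

(⟸) This fails: take m = 2. Then 2³ = 8 ≡ 8 (mod 24), yet 2 ≡ 2 (mod 24), not 8.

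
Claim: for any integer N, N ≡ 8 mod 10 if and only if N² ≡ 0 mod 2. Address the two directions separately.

(⟹) Suppose N ≡ 8 (mod 10). Then N² ≡ 8² = 64 (mod 10), and since 2 ∣ 10, also N² ≡ 0 (mod 2).

(⟸) This fails: take N = 0. Then 0² = 0 ≡ 0 (mod 2), yet 0 ≡ 0 (mod 10), not 8.

Not equivalent: only (⇒) holds.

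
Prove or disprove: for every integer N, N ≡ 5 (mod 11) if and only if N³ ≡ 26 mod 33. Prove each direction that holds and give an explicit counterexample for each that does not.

Not equivalent: only (⇐) holds.

(⇒) This fails: take N = 16. Then 16 ≡ 5 (mod 11), but 16³ = 4096 ≡ 4 (mod 33), not 26.

(⇐) Conversely, the residues r modulo 33 with r³ ≡ 26 (mod 33) are exactly {5}, and each is ≡ 5 (mod 11).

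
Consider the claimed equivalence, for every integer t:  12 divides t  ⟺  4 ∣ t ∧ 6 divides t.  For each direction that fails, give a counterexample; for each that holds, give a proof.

(⇒) If 12 ∣ t, write t = 12q. Since 12 = 3·4, t = 4·(3q), so 4 ∣ t; and since 12 = 2·6, t = 6·(2q), so 6 ∣ t.

(⇐) Suppose 4 ∣ t and 6 ∣ t. Any common multiple of 4 and 6 is a multiple of their lcm; here lcm(4, 6) = 4·6/gcd(4, 6) = 24/2 = 12, so 12 ∣ t.

The biconditional holds.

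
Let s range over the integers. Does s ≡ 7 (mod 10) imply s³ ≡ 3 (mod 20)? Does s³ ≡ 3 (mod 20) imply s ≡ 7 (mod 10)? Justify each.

(⇒) fails; (⇐) holds.

[⇐] The residues r modulo 20 with r³ ≡ 3 (mod 20) are exactly {7}, and each is ≡ 7 (mod 10).

[⇒] This fails: take s = 17. Then 17 ≡ 7 (mod 10), but 17³ = 4913 ≡ 13 (mod 20), not 3.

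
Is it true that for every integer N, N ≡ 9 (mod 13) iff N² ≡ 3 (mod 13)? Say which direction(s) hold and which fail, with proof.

Converse. This fails: take N = 4. Then 4² = 16 ≡ 3 (mod 13), yet 4 ≡ 4 (mod 13), not 9.

Forward direction. Suppose N ≡ 9 (mod 13). Write N = 13j + 9. Then (13j + 9)² = 169j² + 234j + 81 = 13(13j² + 18j + 6) + 3, so N² ≡ 3 (mod 13).

The forward direction holds; the converse fails.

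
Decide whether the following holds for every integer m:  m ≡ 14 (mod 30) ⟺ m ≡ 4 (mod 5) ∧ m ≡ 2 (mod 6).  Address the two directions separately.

Both directions hold; the statement is true.

Forward direction. Suppose m ≡ 14 (mod 30); write m = 30j + 14. Since 5 ∣ 30, reducing mod 5 gives m ≡ 14 ≡ 4 (mod 5); since 6 ∣ 30, reducing mod 6 gives m ≡ 14 ≡ 2 (mod 6).

Converse. If m ≡ 4 (mod 5) and m ≡ 2 (mod 6), then by the Chinese remainder theorem m ≡ 14 (mod 30). This is exactly m ≡ 14 (mod 30).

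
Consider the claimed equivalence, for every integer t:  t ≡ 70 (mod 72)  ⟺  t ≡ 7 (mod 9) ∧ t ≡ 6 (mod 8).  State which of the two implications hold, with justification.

Both directions hold; the statement is true.

(⇒) Suppose t ≡ 70 (mod 72); write t = 72j + 70. Since 9 ∣ 72, reducing mod 9 gives t ≡ 70 ≡ 7 (mod 9); since 8 ∣ 72, reducing mod 8 gives t ≡ 70 ≡ 6 (mod 8).

(⇐) Conversely, if t ≡ 7 (mod 9) and t ≡ 6 (mod 8), then by the Chinese remainder theorem t ≡ 70 (mod 72). This is exactly t ≡ 70 (mod 72).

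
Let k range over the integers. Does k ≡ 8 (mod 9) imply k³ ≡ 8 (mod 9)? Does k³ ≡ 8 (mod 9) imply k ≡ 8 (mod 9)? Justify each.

Not equivalent: only (⇒) holds.

(→) Suppose k ≡ 8 (mod 9). Write k = 9j + 8. Then (9j + 8)³ = 729j³ + 1944j² + 1728j + 512 = 9(81j³ + 216j² + 192j + 56) + 8, so k³ ≡ 8 (mod 9).

(←) This fails: take k = 2. Then 2³ = 8 ≡ 8 (mod 9), yet 2 ≡ 2 (mod 9), not 8.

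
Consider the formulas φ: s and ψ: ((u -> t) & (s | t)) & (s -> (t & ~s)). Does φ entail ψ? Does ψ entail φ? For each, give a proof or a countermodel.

Neither direction holds.

(⟹) This fails. Under t = F, s = T, u = F, the left side is true but the right side is false.

(⟸) This fails. Under t = T, s = F, u = F, the left side is false but the right side is true.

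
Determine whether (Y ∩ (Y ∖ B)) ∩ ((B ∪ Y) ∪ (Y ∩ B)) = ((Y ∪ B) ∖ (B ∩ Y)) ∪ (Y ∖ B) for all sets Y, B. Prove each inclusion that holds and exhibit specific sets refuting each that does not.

(⊆) holds; (⊇) fails.

(⊆) Let x ∈ (Y ∩ (Y ∖ B)) ∩ ((B ∪ Y) ∪ (Y ∩ B)). Then x ∈ Y and x ∉ B, from which x ∈ ((Y ∪ B) ∖ (B ∩ Y)) ∪ (Y ∖ B).

(⊇) This inclusion fails. Take Y = ∅, B = {1}; then 1 ∈ ((Y ∪ B) ∖ (B ∩ Y)) ∪ (Y ∖ B) but 1 ∉ (Y ∩ (Y ∖ B)) ∩ ((B ∪ Y) ∪ (Y ∩ B)).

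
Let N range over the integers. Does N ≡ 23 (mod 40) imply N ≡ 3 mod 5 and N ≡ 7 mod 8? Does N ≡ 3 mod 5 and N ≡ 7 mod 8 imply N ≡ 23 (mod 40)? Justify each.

Both directions hold.

(⟹) Suppose N ≡ 23 (mod 40); write N = 40j + 23. Since 5 ∣ 40, reducing mod 5 gives N ≡ 23 ≡ 3 (mod 5); since 8 ∣ 40, reducing mod 8 gives N ≡ 23 ≡ 7 (mod 8).

(⟸) Conversely, if N ≡ 3 (mod 5) and N ≡ 7 (mod 8), then by the Chinese remainder theorem N ≡ 23 (mod 40). This is exactly N ≡ 23 (mod 40).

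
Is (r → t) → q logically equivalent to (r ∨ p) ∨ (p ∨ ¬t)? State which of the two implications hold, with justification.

Both directions fail.

[⇒] This fails. Under r = F, q = T, p = F, t = T, the left side is true but the right side is false.

[⇐] This fails. Under r = F, q = F, p = F, t = F, the left side is false but the right side is true.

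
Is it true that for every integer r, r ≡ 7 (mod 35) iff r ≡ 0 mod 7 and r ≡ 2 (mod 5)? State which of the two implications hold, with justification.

The biconditional holds.

(→) Suppose r ≡ 7 (mod 35); write r = 35j + 7. Since 7 ∣ 35, reducing mod 7 gives r ≡ 7 ≡ 0 (mod 7); since 5 ∣ 35, reducing mod 5 gives r ≡ 7 ≡ 2 (mod 5).

(←) Conversely, if r ≡ 0 (mod 7) and r ≡ 2 (mod 5), then by the Chinese remainder theorem r ≡ 7 (mod 35). This is exactly r ≡ 7 (mod 35).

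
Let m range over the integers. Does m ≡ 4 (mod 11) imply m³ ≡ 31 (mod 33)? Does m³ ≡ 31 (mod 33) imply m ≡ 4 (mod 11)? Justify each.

Converse. The residues r modulo 33 with r³ ≡ 31 (mod 33) are exactly {4}, and each is ≡ 4 (mod 11).

Forward direction. This fails: take m = 15. Then 15 ≡ 4 (mod 11), but 15³ = 3375 ≡ 9 (mod 33), not 31.

Not equivalent: only (⇐) holds.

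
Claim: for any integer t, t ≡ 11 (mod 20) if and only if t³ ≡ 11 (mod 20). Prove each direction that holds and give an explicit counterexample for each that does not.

[⇒] Suppose t ≡ 11 (mod 20). Write t = 20j + 11. Then (20j + 11)³ = 8000j³ + 13200j² + 7260j + 1331 = 20(400j³ + 660j² + 363j + 66) + 11, so t³ ≡ 11 (mod 20).

[⇐] Conversely, suppose t³ ≡ 11 (mod 20). The only residue r in {0, …, 19} with r³ ≡ 11 (mod 20) is r = 11, so t ≡ 11 (mod 20).

Equivalent; both directions hold.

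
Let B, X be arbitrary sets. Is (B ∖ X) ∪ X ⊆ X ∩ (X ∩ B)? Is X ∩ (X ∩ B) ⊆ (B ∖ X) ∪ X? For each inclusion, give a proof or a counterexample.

Forward inclusion. This inclusion fails. Take B = {1}, X = ∅; then 1 ∈ (B ∖ X) ∪ X but 1 ∉ X ∩ (X ∩ B).

Reverse inclusion. Let x ∈ X ∩ (X ∩ B). Then x ∈ B ∩ X, from which x ∈ (B ∖ X) ∪ X.

The sets are not equal: only the reverse inclusion holds.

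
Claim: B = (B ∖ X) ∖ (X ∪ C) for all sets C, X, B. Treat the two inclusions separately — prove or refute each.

Forward inclusion. This inclusion fails. Take C = {1}, X = ∅, B = {1}; then 1 ∈ B but 1 ∉ (B ∖ X) ∖ (X ∪ C).

Reverse inclusion. Let x ∈ (B ∖ X) ∖ (X ∪ C). Then x ∈ B and x ∉ C, X, from which x ∈ B.

The sets are not equal: only the reverse inclusion holds.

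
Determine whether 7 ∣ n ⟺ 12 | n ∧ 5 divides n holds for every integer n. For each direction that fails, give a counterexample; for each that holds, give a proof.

Neither direction holds.

(⇒) This fails: take n = 7. Certainly 7 ∣ 7, but 12 ∤ 7.

(⇐) This fails: take n = 60. Both 12 ∣ 60 and 5 ∣ 60, yet 60 is not a multiple of 7 (since 60 = 8·7 + 4), so 7 ∤ 60.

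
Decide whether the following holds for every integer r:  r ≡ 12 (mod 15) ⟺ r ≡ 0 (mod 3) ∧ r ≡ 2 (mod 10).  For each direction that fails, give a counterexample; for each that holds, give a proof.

(⇐) If r ≡ 0 (mod 3) and r ≡ 2 (mod 10), then by the Chinese remainder theorem r ≡ 12 (mod 30). Since 12 ≡ 12 (mod 15) and 15 ∣ 30, we get r ≡ 12 (mod 15).

(⇒) This fails: r = 27 gives 27 ≡ 12 (mod 15) but 27 ≡ 7 (mod 10), so the conjunction on the right does not hold.

Only the converse holds.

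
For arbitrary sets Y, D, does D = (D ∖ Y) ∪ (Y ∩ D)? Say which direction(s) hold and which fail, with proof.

The two sets are equal.

(⟹) Let x ∈ D. Then either x ∈ D and x ∉ Y; or x ∈ Y ∩ D. In each case x ∈ (D ∖ Y) ∪ (Y ∩ D), so D ⊆ (D ∖ Y) ∪ (Y ∩ D).

(⟸) Let x ∈ (D ∖ Y) ∪ (Y ∩ D). Then either x ∈ D and x ∉ Y; or x ∈ Y ∩ D. In each case x ∈ D, so (D ∖ Y) ∪ (Y ∩ D) ⊆ D.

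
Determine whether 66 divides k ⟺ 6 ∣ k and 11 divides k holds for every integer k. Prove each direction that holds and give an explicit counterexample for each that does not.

Equivalent; both directions hold.

(⇒) If 66 ∣ k, write k = 66q. Since 66 = 11·6, k = 6·(11q), so 6 ∣ k; and since 66 = 6·11, k = 11·(6q), so 11 ∣ k.

(⇐) Suppose 6 ∣ k and 11 ∣ k. Any common multiple of 6 and 11 is a multiple of their lcm; here gcd(6, 11) = 1, so lcm(6, 11) = 6·11 = 66, so 66 ∣ k.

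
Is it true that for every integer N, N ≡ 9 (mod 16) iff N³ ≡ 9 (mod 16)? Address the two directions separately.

(←) Suppose N³ ≡ 9 (mod 16). The only residue r in {0, …, 15} with r³ ≡ 9 (mod 16) is r = 9, so N ≡ 9 (mod 16).

(→) Suppose N ≡ 9 (mod 16). Write N = 16j + 9. Then (16j + 9)³ = 4096j³ + 6912j² + 3888j + 729 = 16(256j³ + 432j² + 243j + 45) + 9, so N³ ≡ 9 (mod 16).

Both directions hold.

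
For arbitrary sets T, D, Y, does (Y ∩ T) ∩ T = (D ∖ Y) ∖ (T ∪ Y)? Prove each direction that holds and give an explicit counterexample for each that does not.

(⊆) fails and (⊇) fails.

(⟹) This inclusion fails. Take T = {1}, D = ∅, Y = {1}; then 1 ∈ (Y ∩ T) ∩ T but 1 ∉ (D ∖ Y) ∖ (T ∪ Y).

(⟸) This inclusion fails. Take T = ∅, D = {1}, Y = ∅; then 1 ∈ (D ∖ Y) ∖ (T ∪ Y) but 1 ∉ (Y ∩ T) ∩ T.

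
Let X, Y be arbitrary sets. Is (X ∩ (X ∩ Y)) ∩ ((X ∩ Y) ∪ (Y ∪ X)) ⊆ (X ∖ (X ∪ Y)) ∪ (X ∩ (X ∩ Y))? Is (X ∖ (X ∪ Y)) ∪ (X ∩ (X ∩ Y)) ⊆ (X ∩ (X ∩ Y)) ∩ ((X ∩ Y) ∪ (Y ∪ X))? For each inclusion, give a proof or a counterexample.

(⟹) Let x ∈ (X ∩ (X ∩ Y)) ∩ ((X ∩ Y) ∪ (Y ∪ X)). Then x ∈ X ∩ Y, from which x ∈ (X ∖ (X ∪ Y)) ∪ (X ∩ (X ∩ Y)).

(⟸) Let x ∈ (X ∖ (X ∪ Y)) ∪ (X ∩ (X ∩ Y)). Then x ∈ X ∩ Y, from which x ∈ (X ∩ (X ∩ Y)) ∩ ((X ∩ Y) ∪ (Y ∪ X)).

The two sets are equal.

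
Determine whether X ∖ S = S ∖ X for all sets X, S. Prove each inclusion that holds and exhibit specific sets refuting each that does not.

Neither inclusion holds.

(⟹) This inclusion fails. Take X = {1}, S = ∅; then 1 ∈ X ∖ S but 1 ∉ S ∖ X.

(⟸) This inclusion fails. Take X = ∅, S = {1}; then 1 ∈ S ∖ X but 1 ∉ X ∖ S.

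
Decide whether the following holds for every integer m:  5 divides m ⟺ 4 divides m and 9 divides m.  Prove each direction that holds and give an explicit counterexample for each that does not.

Forward direction. This fails: take m = 5. Certainly 5 ∣ 5, but 4 ∤ 5.

Converse. This fails: take m = 36. Both 4 ∣ 36 and 9 ∣ 36, yet 36 is not a multiple of 5 (since 36 = 7·5 + 1), so 5 ∤ 36.

Neither direction holds.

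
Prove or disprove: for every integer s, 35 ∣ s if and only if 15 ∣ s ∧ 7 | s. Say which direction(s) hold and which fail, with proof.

The forward direction fails; the converse holds.

(⇒) This fails: take s = 35. Certainly 35 ∣ 35, but 15 ∤ 35.

(⇐) Suppose 15 ∣ s and 7 ∣ s. Any common multiple of 15 and 7 is a multiple of their lcm; here gcd(15, 7) = 1, so lcm(15, 7) = 15·7 = 105, so 105 ∣ s. Since 35 ∣ 105, it follows that 35 ∣ s.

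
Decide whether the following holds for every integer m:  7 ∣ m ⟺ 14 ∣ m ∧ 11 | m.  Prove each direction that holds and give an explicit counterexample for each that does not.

(⇒) fails; (⇐) holds.

Forward direction. This fails: take m = 7. Certainly 7 ∣ 7, but 14 ∤ 7.

Converse. Suppose 14 ∣ m and 11 ∣ m. Any common multiple of 14 and 11 is a multiple of their lcm; here gcd(14, 11) = 1, so lcm(14, 11) = 14·11 = 154, so 154 ∣ m. Since 7 ∣ 154, it follows that 7 ∣ m.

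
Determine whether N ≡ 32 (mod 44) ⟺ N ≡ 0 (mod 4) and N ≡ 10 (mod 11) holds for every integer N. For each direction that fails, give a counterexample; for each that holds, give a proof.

Equivalent; both directions hold.

Converse. If N ≡ 0 (mod 4) and N ≡ 10 (mod 11), then by the Chinese remainder theorem N ≡ 32 (mod 44). This is exactly N ≡ 32 (mod 44).

Forward direction. Suppose N ≡ 32 (mod 44); write N = 44j + 32. Since 4 ∣ 44, reducing mod 4 gives N ≡ 32 ≡ 0 (mod 4); since 11 ∣ 44, reducing mod 11 gives N ≡ 32 ≡ 10 (mod 11).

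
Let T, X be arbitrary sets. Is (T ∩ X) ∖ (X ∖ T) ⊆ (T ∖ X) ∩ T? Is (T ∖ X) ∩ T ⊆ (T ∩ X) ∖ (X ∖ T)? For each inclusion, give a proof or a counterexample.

Neither inclusion holds.

(⟹) This inclusion fails. Take T = {1}, X = {1}; then 1 ∈ (T ∩ X) ∖ (X ∖ T) but 1 ∉ (T ∖ X) ∩ T.

(⟸) This inclusion fails. Take T = {1}, X = ∅; then 1 ∈ (T ∖ X) ∩ T but 1 ∉ (T ∩ X) ∖ (X ∖ T).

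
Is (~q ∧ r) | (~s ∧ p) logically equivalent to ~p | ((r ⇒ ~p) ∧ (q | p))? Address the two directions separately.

(⇒) This fails. Under q = F, p = T, s = F, r = T, the left side is true but the right side is false.

(⇐) This fails. Under q = F, p = F, s = F, r = F, the left side is false but the right side is true.

Neither implication holds.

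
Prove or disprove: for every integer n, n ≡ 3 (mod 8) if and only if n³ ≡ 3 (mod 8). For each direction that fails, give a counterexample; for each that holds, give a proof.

(⇐) For the converse, argue contrapositively. If n ≢ 3 (mod 8), then n is congruent to one of 0, 1, 2, 4, 5, 6, 7 modulo 8, and these give n³ ≡ 0, 1, 0, 0, 5, 0, 7 respectively — never 3.

(⇒) Suppose n ≡ 3 (mod 8). Write n = 8j + 3. Then (8j + 3)³ = 512j³ + 576j² + 216j + 27 = 8(64j³ + 72j² + 27j + 3) + 3, so n³ ≡ 3 (mod 8).

Equivalent; both directions hold.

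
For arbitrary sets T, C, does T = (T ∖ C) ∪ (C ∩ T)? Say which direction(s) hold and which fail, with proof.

Both inclusions hold.

Reverse inclusion. Let x ∈ (T ∖ C) ∪ (C ∩ T). Then either x ∈ T and x ∉ C; or x ∈ T ∩ C. In each case x ∈ T, so (T ∖ C) ∪ (C ∩ T) ⊆ T.

Forward inclusion. Let x ∈ T. Then either x ∈ T and x ∉ C; or x ∈ T ∩ C. In each case x ∈ (T ∖ C) ∪ (C ∩ T), so T ⊆ (T ∖ C) ∪ (C ∩ T).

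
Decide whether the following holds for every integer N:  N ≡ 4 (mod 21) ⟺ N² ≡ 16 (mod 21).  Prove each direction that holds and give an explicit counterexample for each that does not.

(←) This fails: take N = 10. Then 10² = 100 ≡ 16 (mod 21), yet 10 ≡ 10 (mod 21), not 4.

(→) Suppose N ≡ 4 (mod 21). Write N = 21j + 4. Then (21j + 4)² = 441j² + 168j + 16 = 21(21j² + 8j) + 16, so N² ≡ 16 (mod 21).

The forward direction holds; the converse fails.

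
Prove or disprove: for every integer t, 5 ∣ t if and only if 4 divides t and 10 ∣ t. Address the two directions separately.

(⇐) Suppose 4 ∣ t and 10 ∣ t. Any common multiple of 4 and 10 is a multiple of their lcm; here lcm(4, 10) = 4·10/gcd(4, 10) = 40/2 = 20, so 20 ∣ t. Since 5 ∣ 20, it follows that 5 ∣ t.

(⇒) This fails: take t = 5. Certainly 5 ∣ 5, but 4 ∤ 5.

Only the reverse direction holds.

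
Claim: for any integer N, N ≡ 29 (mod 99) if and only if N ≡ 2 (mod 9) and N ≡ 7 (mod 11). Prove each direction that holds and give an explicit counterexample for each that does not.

(⇐) If N ≡ 2 (mod 9) and N ≡ 7 (mod 11), then by the Chinese remainder theorem N ≡ 29 (mod 99). This is exactly N ≡ 29 (mod 99).

(⇒) Suppose N ≡ 29 (mod 99); write N = 99j + 29. Since 9 ∣ 99, reducing mod 9 gives N ≡ 29 ≡ 2 (mod 9); since 11 ∣ 99, reducing mod 11 gives N ≡ 29 ≡ 7 (mod 11).

Both directions hold.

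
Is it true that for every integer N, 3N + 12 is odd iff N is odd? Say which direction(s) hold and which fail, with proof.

Both implications hold.

(⇒) Suppose 3N + 12 is odd. Since 3 is odd, 3N and N have the same parity, so 3N + 12 ≡ N + 12 (mod 2). As 12 is even, 3N + 12 is odd exactly when N is odd. Thus N is odd.

(⇐) Conversely, suppose N is odd; write N = 2j + 1. Then 3N + 12 = 3·(2j + 1) + 12 = 2·3j + 15, which is odd.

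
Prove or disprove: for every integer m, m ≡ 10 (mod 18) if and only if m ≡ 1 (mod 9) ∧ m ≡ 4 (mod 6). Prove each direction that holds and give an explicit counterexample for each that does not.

Both directions hold; the statement is true.

[⇒] Suppose m ≡ 10 (mod 18); write m = 18j + 10. Since 9 ∣ 18, reducing mod 9 gives m ≡ 10 ≡ 1 (mod 9); since 6 ∣ 18, reducing mod 6 gives m ≡ 10 ≡ 4 (mod 6).

[⇐] Conversely, if m ≡ 1 (mod 9) and m ≡ 4 (mod 6), then by the Chinese remainder theorem m ≡ 10 (mod 18). This is exactly m ≡ 10 (mod 18).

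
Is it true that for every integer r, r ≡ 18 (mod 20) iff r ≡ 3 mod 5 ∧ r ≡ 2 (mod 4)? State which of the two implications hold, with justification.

(→) Suppose r ≡ 18 (mod 20); write r = 20j + 18. Since 5 ∣ 20, reducing mod 5 gives r ≡ 18 ≡ 3 (mod 5); since 4 ∣ 20, reducing mod 4 gives r ≡ 18 ≡ 2 (mod 4).

(←) Conversely, if r ≡ 3 (mod 5) and r ≡ 2 (mod 4), then by the Chinese remainder theorem r ≡ 18 (mod 20). This is exactly r ≡ 18 (mod 20).

Equivalent; both directions hold.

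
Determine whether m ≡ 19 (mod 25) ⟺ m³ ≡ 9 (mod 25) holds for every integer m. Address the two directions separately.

(⟹) Suppose m ≡ 19 (mod 25). Write m = 25j + 19. Then (25j + 19)³ = 15625j³ + 35625j² + 27075j + 6859 = 25(625j³ + 1425j² + 1083j + 274) + 9, so m³ ≡ 9 (mod 25).

(⟸) Conversely, suppose m³ ≡ 9 (mod 25). The only residue r in {0, …, 24} with r³ ≡ 9 (mod 25) is r = 19, so m ≡ 19 (mod 25).

The biconditional holds.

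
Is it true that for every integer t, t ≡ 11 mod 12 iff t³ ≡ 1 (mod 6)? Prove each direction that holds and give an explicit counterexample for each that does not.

Neither implication holds.

(⟹) This fails: take t = 11. Then 11 ≡ 11 (mod 12), but 11³ = 1331 ≡ 5 (mod 6), not 1.

(⟸) This fails: take t = 1. Then 1³ = 1 ≡ 1 (mod 6), yet 1 ≡ 1 (mod 12), not 11.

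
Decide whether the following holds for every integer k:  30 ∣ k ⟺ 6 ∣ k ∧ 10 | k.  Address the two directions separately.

Forward direction. If 30 ∣ k, write k = 30q. Since 30 = 5·6, k = 6·(5q), so 6 ∣ k; and since 30 = 3·10, k = 10·(3q), so 10 ∣ k.

Converse. Suppose 6 ∣ k and 10 ∣ k. Any common multiple of 6 and 10 is a multiple of their lcm; here lcm(6, 10) = 6·10/gcd(6, 10) = 60/2 = 30, so 30 ∣ k.

The biconditional holds.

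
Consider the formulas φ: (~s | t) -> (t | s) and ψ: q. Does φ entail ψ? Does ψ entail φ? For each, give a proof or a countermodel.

Neither direction holds.

Forward direction. This fails. Under s = T, t = F, q = F, the left side is true but the right side is false.

Converse. This fails. Under s = F, t = F, q = T, the left side is false but the right side is true.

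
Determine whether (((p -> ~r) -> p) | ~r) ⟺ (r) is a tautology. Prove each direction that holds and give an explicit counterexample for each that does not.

(→) This fails. Under r = F, p = F, the left side is true but the right side is false.

(←) This fails. Under r = T, p = F, the left side is false but the right side is true.

(⇒) fails and (⇐) fails.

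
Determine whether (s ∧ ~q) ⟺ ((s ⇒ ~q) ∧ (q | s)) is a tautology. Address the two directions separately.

(⟹) Assume the antecedent. If s is true, the antecedent forces (s = T, q = F), and (s ⇒ ~q) ∧ (q | s) holds there. If s is false, the antecedent cannot hold. Either way (s ⇒ ~q) ∧ (q | s) holds.

(⟸) This fails. Under s = F, q = T, the left side is false but the right side is true.

Only the forward implication holds.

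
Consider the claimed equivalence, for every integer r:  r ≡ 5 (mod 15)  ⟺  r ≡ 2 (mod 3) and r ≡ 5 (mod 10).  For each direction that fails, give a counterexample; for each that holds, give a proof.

(⇒) fails; (⇐) holds.

Converse. If r ≡ 2 (mod 3) and r ≡ 5 (mod 10), then by the Chinese remainder theorem r ≡ 5 (mod 30). Since 5 ≡ 5 (mod 15) and 15 ∣ 30, we get r ≡ 5 (mod 15).

Forward direction. This fails: r = 20 gives 20 ≡ 5 (mod 15) but 20 ≡ 0 (mod 10), so the conjunction on the right does not hold.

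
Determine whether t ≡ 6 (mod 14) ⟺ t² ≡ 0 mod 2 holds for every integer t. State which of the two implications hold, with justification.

(⇒) Suppose t ≡ 6 (mod 14). Then t² ≡ 6² = 36 (mod 14), and since 2 ∣ 14, also t² ≡ 0 (mod 2).

(⇐) This fails: take t = 0. Then 0² = 0 ≡ 0 (mod 2), yet 0 ≡ 0 (mod 14), not 6.

The forward direction holds; the converse fails.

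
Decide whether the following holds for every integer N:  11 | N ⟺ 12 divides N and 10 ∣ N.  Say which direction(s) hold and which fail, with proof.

Neither direction holds.

[⇒] This fails: take N = 11. Certainly 11 ∣ 11, but 12 ∤ 11.

[⇐] This fails: take N = 60. Both 12 ∣ 60 and 10 ∣ 60, yet 60 is not a multiple of 11 (since 60 = 5·11 + 5), so 11 ∤ 60.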